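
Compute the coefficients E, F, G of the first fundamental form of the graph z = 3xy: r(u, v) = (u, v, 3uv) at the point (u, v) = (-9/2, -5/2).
E = 229/4;  F = 405/4;  G = 733/4

Partials: r_u = (1, 0, 3*v), r_v = (0, 1, 3*u). As functions of (u, v):
  E = r_u · r_u = 9*v^2 + 1,
  F = r_u · r_v = 9*u*v,
  G = r_v · r_v = 9*u^2 + 1.
Evaluating at (u, v) = (-9/2, -5/2): E = 229/4, F = 405/4, G = 733/4.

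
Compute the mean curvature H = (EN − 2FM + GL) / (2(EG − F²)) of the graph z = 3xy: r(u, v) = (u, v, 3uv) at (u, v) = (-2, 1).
H = 27*sqrt(46)/1058

With E = 9*v^2 + 1, F = 9*u*v, G = 9*u^2 + 1, L = 0, M = 3/sqrt(9*u^2 + 9*v^2 + 1), N = 0, assemble
  H = (EN − 2FM + GL) / (2(EG − F²)) = -27*u*v/(9*u^2 + 9*v^2 + 1)^(3/2).
At (u, v) = (-2, 1): H = 27*sqrt(46)/1058.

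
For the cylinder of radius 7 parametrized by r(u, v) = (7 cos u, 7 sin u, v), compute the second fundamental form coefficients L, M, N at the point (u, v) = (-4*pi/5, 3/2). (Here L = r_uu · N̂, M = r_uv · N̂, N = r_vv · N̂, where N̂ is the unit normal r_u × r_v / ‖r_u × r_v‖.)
L = -7;  M = 0;  N = 0

Compute the unit normal N̂(u, v) = (cos(u), sin(u), 0), and the second partials r_uu, r_uv, r_vv. Take dot products:
  L(u, v) = r_uu · N̂ = -7,
  M(u, v) = r_uv · N̂ = 0,
  N(u, v) = r_vv · N̂ = 0.
Evaluating at (u, v) = (-4*pi/5, 3/2):
  L = -7, M = 0, N = 0.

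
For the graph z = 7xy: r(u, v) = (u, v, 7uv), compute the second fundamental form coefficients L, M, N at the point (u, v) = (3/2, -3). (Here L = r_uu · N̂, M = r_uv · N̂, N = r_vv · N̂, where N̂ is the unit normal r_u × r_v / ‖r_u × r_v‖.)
L = 0;  M = 14/47;  N = 0

Compute the unit normal N̂(u, v) = (-7*v/sqrt(49*u^2 + 49*v^2 + 1), -7*u/sqrt(49*u^2 + 49*v^2 + 1), 1/sqrt(49*u^2 + 49*v^2 + 1)), and the second partials r_uu, r_uv, r_vv. Take dot products:
  L(u, v) = r_uu · N̂ = 0,
  M(u, v) = r_uv · N̂ = 7/sqrt(49*u^2 + 49*v^2 + 1),
  N(u, v) = r_vv · N̂ = 0.
Evaluating at (u, v) = (3/2, -3):
  L = 0, M = 14/47, N = 0.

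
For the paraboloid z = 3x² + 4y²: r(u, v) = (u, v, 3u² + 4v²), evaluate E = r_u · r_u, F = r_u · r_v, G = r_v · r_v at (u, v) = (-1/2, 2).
E = 10;  F = -48;  G = 257

Partials: r_u = (1, 0, 6*u), r_v = (0, 1, 8*v). As functions of (u, v):
  E = r_u · r_u = 36*u^2 + 1,
  F = r_u · r_v = 48*u*v,
  G = r_v · r_v = 64*v^2 + 1.
Evaluating at (u, v) = (-1/2, 2): E = 10, F = -48, G = 257.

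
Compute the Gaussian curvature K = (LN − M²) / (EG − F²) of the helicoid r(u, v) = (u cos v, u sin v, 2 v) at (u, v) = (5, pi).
K = -4/841

Coefficients of the first fundamental form: E = 1, F = 0, G = u^2 + 4.
Coefficients of the second fundamental form: L = 0, M = -2/sqrt(u^2 + 4), N = 0.
Assemble K = (LN − M²)/(EG − F²) = -4/(u^2 + 4)^2. At (u, v) = (5, pi): K = -4/841.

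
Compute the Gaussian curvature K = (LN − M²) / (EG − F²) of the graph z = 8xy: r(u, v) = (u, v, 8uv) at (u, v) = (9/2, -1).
K = -64/1852321

Coefficients of the first fundamental form: E = 64*v^2 + 1, F = 64*u*v, G = 64*u^2 + 1.
Coefficients of the second fundamental form: L = 0, M = 8/sqrt(64*u^2 + 64*v^2 + 1), N = 0.
Assemble K = (LN − M²)/(EG − F²) = -64/(4096*u^4 + 8192*u^2*v^2 + 128*u^2 + 4096*v^4 + 128*v^2 + 1). At (u, v) = (9/2, -1): K = -64/1852321.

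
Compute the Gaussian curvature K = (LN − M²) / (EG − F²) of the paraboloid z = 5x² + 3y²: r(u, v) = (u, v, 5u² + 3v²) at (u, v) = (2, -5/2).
K = 15/97969

Coefficients of the first fundamental form: E = 100*u^2 + 1, F = 60*u*v, G = 36*v^2 + 1.
Coefficients of the second fundamental form: L = 10/sqrt(100*u^2 + 36*v^2 + 1), M = 0, N = 6/sqrt(100*u^2 + 36*v^2 + 1).
Assemble K = (LN − M²)/(EG − F²) = 60/(10000*u^4 + 7200*u^2*v^2 + 200*u^2 + 1296*v^4 + 72*v^2 + 1). At (u, v) = (2, -5/2): K = 15/97969.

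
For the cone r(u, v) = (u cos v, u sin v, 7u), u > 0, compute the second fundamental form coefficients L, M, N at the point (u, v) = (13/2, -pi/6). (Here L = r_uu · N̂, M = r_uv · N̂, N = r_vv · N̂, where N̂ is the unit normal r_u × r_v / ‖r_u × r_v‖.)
L = 0;  M = 0;  N = 91*sqrt(2)/20

Compute the unit normal N̂(u, v) = (-7*sqrt(2)*u*cos(v)/(10*Abs(u)), -7*sqrt(2)*u*sin(v)/(10*Abs(u)), sqrt(2)*u/(10*Abs(u))), and the second partials r_uu, r_uv, r_vv. Take dot products:
  L(u, v) = r_uu · N̂ = 0,
  M(u, v) = r_uv · N̂ = 0,
  N(u, v) = r_vv · N̂ = 7*sqrt(2)*u^2/(10*Abs(u)).
Evaluating at (u, v) = (13/2, -pi/6):
  L = 0, M = 0, N = 91*sqrt(2)/20.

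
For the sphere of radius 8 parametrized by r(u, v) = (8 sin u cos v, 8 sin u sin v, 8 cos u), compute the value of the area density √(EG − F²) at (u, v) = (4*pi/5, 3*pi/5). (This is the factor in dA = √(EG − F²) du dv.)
√(EG − F²)|_{(4*pi/5, 3*pi/5)} = 16*sqrt(10 - 2*sqrt(5))

E = 64, F = 0, G = 64*sin(u)^2, so EG − F² = 4096*sin(u)^2. Taking the positive square root: √(EG − F²) = 64*Abs(sin(u)). At (u, v) = (4*pi/5, 3*pi/5): 16*sqrt(10 - 2*sqrt(5)).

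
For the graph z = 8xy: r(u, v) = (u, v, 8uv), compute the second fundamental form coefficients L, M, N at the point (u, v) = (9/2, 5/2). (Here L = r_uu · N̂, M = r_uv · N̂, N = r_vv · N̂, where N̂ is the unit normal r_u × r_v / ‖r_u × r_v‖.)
L = 0;  M = 8*sqrt(1697)/1697;  N = 0

Compute the unit normal N̂(u, v) = (-8*v/sqrt(64*u^2 + 64*v^2 + 1), -8*u/sqrt(64*u^2 + 64*v^2 + 1), 1/sqrt(64*u^2 + 64*v^2 + 1)), and the second partials r_uu, r_uv, r_vv. Take dot products:
  L(u, v) = r_uu · N̂ = 0,
  M(u, v) = r_uv · N̂ = 8/sqrt(64*u^2 + 64*v^2 + 1),
  N(u, v) = r_vv · N̂ = 0.
Evaluating at (u, v) = (9/2, 5/2):
  L = 0, M = 8*sqrt(1697)/1697, N = 0.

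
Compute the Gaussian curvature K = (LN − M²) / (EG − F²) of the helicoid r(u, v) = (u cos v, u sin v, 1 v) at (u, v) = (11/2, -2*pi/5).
K = -16/15625

Coefficients of the first fundamental form: E = 1, F = 0, G = u^2 + 1.
Coefficients of the second fundamental form: L = 0, M = -1/sqrt(u^2 + 1), N = 0.
Assemble K = (LN − M²)/(EG − F²) = -1/(u^2 + 1)^2. At (u, v) = (11/2, -2*pi/5): K = -16/15625.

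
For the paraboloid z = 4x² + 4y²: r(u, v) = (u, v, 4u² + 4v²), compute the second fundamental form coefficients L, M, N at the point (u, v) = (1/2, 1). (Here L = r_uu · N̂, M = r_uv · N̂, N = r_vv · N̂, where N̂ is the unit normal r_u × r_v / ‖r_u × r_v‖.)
L = 8/9;  M = 0;  N = 8/9

Compute the unit normal N̂(u, v) = (-8*u/sqrt(64*u^2 + 64*v^2 + 1), -8*v/sqrt(64*u^2 + 64*v^2 + 1), 1/sqrt(64*u^2 + 64*v^2 + 1)), and the second partials r_uu, r_uv, r_vv. Take dot products:
  L(u, v) = r_uu · N̂ = 8/sqrt(64*u^2 + 64*v^2 + 1),
  M(u, v) = r_uv · N̂ = 0,
  N(u, v) = r_vv · N̂ = 8/sqrt(64*u^2 + 64*v^2 + 1).
Evaluating at (u, v) = (1/2, 1):
  L = 8/9, M = 0, N = 8/9.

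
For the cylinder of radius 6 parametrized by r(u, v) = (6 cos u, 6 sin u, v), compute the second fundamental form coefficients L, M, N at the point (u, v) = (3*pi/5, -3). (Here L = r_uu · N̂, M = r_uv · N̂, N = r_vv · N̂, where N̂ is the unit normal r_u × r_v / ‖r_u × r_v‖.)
L = -6;  M = 0;  N = 0

Compute the unit normal N̂(u, v) = (cos(u), sin(u), 0), and the second partials r_uu, r_uv, r_vv. Take dot products:
  L(u, v) = r_uu · N̂ = -6,
  M(u, v) = r_uv · N̂ = 0,
  N(u, v) = r_vv · N̂ = 0.
Evaluating at (u, v) = (3*pi/5, -3):
  L = -6, M = 0, N = 0.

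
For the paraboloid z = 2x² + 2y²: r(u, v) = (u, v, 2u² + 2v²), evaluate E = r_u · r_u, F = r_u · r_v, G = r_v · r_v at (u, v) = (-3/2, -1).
E = 37;  F = 24;  G = 17

Partials: r_u = (1, 0, 4*u), r_v = (0, 1, 4*v). As functions of (u, v):
  E = r_u · r_u = 16*u^2 + 1,
  F = r_u · r_v = 16*u*v,
  G = r_v · r_v = 16*v^2 + 1.
Evaluating at (u, v) = (-3/2, -1): E = 37, F = 24, G = 17.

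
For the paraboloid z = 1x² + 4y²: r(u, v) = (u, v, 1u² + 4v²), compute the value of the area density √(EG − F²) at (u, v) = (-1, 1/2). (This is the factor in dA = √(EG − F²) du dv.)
√(EG − F²)|_{(-1, 1/2)} = sqrt(21)

E = 4*u^2 + 1, F = 16*u*v, G = 64*v^2 + 1, so EG − F² = 4*u^2 + 64*v^2 + 1. Taking the positive square root: √(EG − F²) = sqrt(4*u^2 + 64*v^2 + 1). At (u, v) = (-1, 1/2): sqrt(21).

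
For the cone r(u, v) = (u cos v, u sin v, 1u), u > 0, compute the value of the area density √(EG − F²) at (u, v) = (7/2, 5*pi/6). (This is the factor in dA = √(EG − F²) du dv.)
√(EG − F²)|_{(7/2, 5*pi/6)} = 7*sqrt(2)/2

E = 2, F = 0, G = u^2, so EG − F² = 2*u^2. Taking the positive square root: √(EG − F²) = sqrt(2)*Abs(u). At (u, v) = (7/2, 5*pi/6): 7*sqrt(2)/2.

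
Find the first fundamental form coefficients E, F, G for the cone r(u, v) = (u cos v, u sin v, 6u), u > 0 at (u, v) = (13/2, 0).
E = 37;  F = 0;  G = 169/4

Partials: r_u = (cos(v), sin(v), 6), r_v = (-u*sin(v), u*cos(v), 0). As functions of (u, v):
  E = r_u · r_u = 37,
  F = r_u · r_v = 0,
  G = r_v · r_v = u^2.
Evaluating at (u, v) = (13/2, 0): E = 37, F = 0, G = 169/4.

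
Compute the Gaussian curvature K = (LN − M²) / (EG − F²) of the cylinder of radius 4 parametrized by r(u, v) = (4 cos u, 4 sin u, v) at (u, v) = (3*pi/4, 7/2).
K = 0

Coefficients of the first fundamental form: E = 16, F = 0, G = 1.
Coefficients of the second fundamental form: L = -4, M = 0, N = 0.
Assemble K = (LN − M²)/(EG − F²) = 0. At (u, v) = (3*pi/4, 7/2): K = 0.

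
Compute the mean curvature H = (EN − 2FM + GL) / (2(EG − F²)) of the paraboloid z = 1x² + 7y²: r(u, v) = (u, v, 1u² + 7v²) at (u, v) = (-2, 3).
H = 1884*sqrt(1781)/3171961

With E = 4*u^2 + 1, F = 28*u*v, G = 196*v^2 + 1, L = 2/sqrt(4*u^2 + 196*v^2 + 1), M = 0, N = 14/sqrt(4*u^2 + 196*v^2 + 1), assemble
  H = (EN − 2FM + GL) / (2(EG − F²)) = 4*(7*u^2 + 49*v^2 + 2)/(4*u^2 + 196*v^2 + 1)^(3/2).
At (u, v) = (-2, 3): H = 1884*sqrt(1781)/3171961.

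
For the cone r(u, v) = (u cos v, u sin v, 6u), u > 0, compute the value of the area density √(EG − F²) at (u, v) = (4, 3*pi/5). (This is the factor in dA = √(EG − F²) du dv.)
√(EG − F²)|_{(4, 3*pi/5)} = 4*sqrt(37)

E = 37, F = 0, G = u^2, so EG − F² = 37*u^2. Taking the positive square root: √(EG − F²) = sqrt(37)*Abs(u). At (u, v) = (4, 3*pi/5): 4*sqrt(37).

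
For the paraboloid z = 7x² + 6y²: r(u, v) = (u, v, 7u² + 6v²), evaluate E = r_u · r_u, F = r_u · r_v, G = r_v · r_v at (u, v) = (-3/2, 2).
E = 442;  F = -504;  G = 577

Partials: r_u = (1, 0, 14*u), r_v = (0, 1, 12*v). As functions of (u, v):
  E = r_u · r_u = 196*u^2 + 1,
  F = r_u · r_v = 168*u*v,
  G = r_v · r_v = 144*v^2 + 1.
Evaluating at (u, v) = (-3/2, 2): E = 442, F = -504, G = 577.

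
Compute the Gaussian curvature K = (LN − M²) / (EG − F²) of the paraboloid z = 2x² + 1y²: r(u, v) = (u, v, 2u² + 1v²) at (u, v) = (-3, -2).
K = 8/25921

Coefficients of the first fundamental form: E = 16*u^2 + 1, F = 8*u*v, G = 4*v^2 + 1.
Coefficients of the second fundamental form: L = 4/sqrt(16*u^2 + 4*v^2 + 1), M = 0, N = 2/sqrt(16*u^2 + 4*v^2 + 1).
Assemble K = (LN − M²)/(EG − F²) = 8/(256*u^4 + 128*u^2*v^2 + 32*u^2 + 16*v^4 + 8*v^2 + 1). At (u, v) = (-3, -2): K = 8/25921.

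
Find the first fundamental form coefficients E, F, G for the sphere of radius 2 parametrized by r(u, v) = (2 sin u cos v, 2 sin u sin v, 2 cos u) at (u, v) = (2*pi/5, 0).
E = 4;  F = 0;  G = sqrt(5)/2 + 5/2

Partials: r_u = (2*cos(u)*cos(v), 2*sin(v)*cos(u), -2*sin(u)), r_v = (-2*sin(u)*sin(v), 2*sin(u)*cos(v), 0). As functions of (u, v):
  E = r_u · r_u = 4,
  F = r_u · r_v = 0,
  G = r_v · r_v = 4*sin(u)^2.
Evaluating at (u, v) = (2*pi/5, 0): E = 4, F = 0, G = sqrt(5)/2 + 5/2.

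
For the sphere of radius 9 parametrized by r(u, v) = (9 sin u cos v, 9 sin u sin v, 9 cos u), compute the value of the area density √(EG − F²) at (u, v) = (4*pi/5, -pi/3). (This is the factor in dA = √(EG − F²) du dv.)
√(EG − F²)|_{(4*pi/5, -pi/3)} = 81*sqrt(10 - 2*sqrt(5))/4

E = 81, F = 0, G = 81*sin(u)^2, so EG − F² = 6561*sin(u)^2. Taking the positive square root: √(EG − F²) = 81*Abs(sin(u)). At (u, v) = (4*pi/5, -pi/3): 81*sqrt(10 - 2*sqrt(5))/4.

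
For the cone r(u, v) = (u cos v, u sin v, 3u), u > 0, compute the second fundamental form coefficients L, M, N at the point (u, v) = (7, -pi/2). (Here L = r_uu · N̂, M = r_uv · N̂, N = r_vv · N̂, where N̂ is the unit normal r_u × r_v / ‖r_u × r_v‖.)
L = 0;  M = 0;  N = 21*sqrt(10)/10

Compute the unit normal N̂(u, v) = (-3*sqrt(10)*u*cos(v)/(10*Abs(u)), -3*sqrt(10)*u*sin(v)/(10*Abs(u)), sqrt(10)*u/(10*Abs(u))), and the second partials r_uu, r_uv, r_vv. Take dot products:
  L(u, v) = r_uu · N̂ = 0,
  M(u, v) = r_uv · N̂ = 0,
  N(u, v) = r_vv · N̂ = 3*sqrt(10)*u^2/(10*Abs(u)).
Evaluating at (u, v) = (7, -pi/2):
  L = 0, M = 0, N = 21*sqrt(10)/10.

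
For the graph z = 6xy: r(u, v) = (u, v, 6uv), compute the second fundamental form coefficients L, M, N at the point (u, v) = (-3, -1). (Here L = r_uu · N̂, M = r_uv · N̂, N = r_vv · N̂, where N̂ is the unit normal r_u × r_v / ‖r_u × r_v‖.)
L = 0;  M = 6/19;  N = 0

Compute the unit normal N̂(u, v) = (-6*v/sqrt(36*u^2 + 36*v^2 + 1), -6*u/sqrt(36*u^2 + 36*v^2 + 1), 1/sqrt(36*u^2 + 36*v^2 + 1)), and the second partials r_uu, r_uv, r_vv. Take dot products:
  L(u, v) = r_uu · N̂ = 0,
  M(u, v) = r_uv · N̂ = 6/sqrt(36*u^2 + 36*v^2 + 1),
  N(u, v) = r_vv · N̂ = 0.
Evaluating at (u, v) = (-3, -1):
  L = 0, M = 6/19, N = 0.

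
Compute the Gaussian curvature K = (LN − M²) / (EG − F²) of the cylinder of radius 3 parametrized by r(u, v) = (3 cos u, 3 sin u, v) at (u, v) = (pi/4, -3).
K = 0

Coefficients of the first fundamental form: E = 9, F = 0, G = 1.
Coefficients of the second fundamental form: L = -3, M = 0, N = 0.
Assemble K = (LN − M²)/(EG − F²) = 0. At (u, v) = (pi/4, -3): K = 0.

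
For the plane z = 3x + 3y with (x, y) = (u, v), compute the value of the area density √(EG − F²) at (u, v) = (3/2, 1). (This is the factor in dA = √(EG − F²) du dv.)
√(EG − F²)|_{(3/2, 1)} = sqrt(19)

E = 10, F = 9, G = 10, so EG − F² = 19. Taking the positive square root: √(EG − F²) = sqrt(19). At (u, v) = (3/2, 1): sqrt(19).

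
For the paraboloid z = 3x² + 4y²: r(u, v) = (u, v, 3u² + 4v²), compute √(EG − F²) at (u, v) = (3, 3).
√(EG − F²)|_{(3, 3)} = sqrt(901)

E = 36*u^2 + 1, F = 48*u*v, G = 64*v^2 + 1; EG − F² = 36*u^2 + 64*v^2 + 1; √(EG − F²) = sqrt(36*u^2 + 64*v^2 + 1). At the given point: sqrt(901).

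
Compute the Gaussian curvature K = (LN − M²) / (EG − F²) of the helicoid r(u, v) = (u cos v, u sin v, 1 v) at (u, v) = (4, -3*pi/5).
K = -1/289

Coefficients of the first fundamental form: E = 1, F = 0, G = u^2 + 1.
Coefficients of the second fundamental form: L = 0, M = -1/sqrt(u^2 + 1), N = 0.
Assemble K = (LN − M²)/(EG − F²) = -1/(u^2 + 1)^2. At (u, v) = (4, -3*pi/5): K = -1/289.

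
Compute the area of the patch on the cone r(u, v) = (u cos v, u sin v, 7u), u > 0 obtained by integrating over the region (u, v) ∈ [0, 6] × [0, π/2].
Area = 45*sqrt(2)*pi

Area = ∫∫ √(EG − F²) du dv with √(EG − F²) = 5*sqrt(2)*Abs(u). Integrating over [0, 6] × [0, π/2] gives 45*sqrt(2)*pi.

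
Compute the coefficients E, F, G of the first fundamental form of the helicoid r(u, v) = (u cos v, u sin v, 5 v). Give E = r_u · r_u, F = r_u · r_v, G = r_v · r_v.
E = 1;  F = 0;  G = u^2 + 25

Compute partials: r_u = (cos(v), sin(v), 0), r_v = (-u*sin(v), u*cos(v), 5). Then
  E = r_u · r_u = 1,
  F = r_u · r_v = 0,
  G = r_v · r_v = u^2 + 25.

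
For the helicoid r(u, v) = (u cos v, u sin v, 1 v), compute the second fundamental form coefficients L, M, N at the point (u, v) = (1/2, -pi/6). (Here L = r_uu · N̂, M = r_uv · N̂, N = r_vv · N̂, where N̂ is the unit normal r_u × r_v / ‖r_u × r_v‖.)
L = 0;  M = -2*sqrt(5)/5;  N = 0

Compute the unit normal N̂(u, v) = (sin(v)/sqrt(u^2 + 1), -cos(v)/sqrt(u^2 + 1), u/sqrt(u^2 + 1)), and the second partials r_uu, r_uv, r_vv. Take dot products:
  L(u, v) = r_uu · N̂ = 0,
  M(u, v) = r_uv · N̂ = -1/sqrt(u^2 + 1),
  N(u, v) = r_vv · N̂ = 0.
Evaluating at (u, v) = (1/2, -pi/6):
  L = 0, M = -2*sqrt(5)/5, N = 0.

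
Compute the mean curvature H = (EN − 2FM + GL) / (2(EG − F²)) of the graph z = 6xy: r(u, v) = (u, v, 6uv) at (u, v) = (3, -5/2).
H = 81*sqrt(22)/3025

With E = 36*v^2 + 1, F = 36*u*v, G = 36*u^2 + 1, L = 0, M = 6/sqrt(36*u^2 + 36*v^2 + 1), N = 0, assemble
  H = (EN − 2FM + GL) / (2(EG − F²)) = -216*u*v/(36*u^2 + 36*v^2 + 1)^(3/2).
At (u, v) = (3, -5/2): H = 81*sqrt(22)/3025.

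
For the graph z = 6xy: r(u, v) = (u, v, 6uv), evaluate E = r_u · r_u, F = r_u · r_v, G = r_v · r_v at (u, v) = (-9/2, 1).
E = 37;  F = -162;  G = 730

Partials: r_u = (1, 0, 6*v), r_v = (0, 1, 6*u). As functions of (u, v):
  E = r_u · r_u = 36*v^2 + 1,
  F = r_u · r_v = 36*u*v,
  G = r_v · r_v = 36*u^2 + 1.
Evaluating at (u, v) = (-9/2, 1): E = 37, F = -162, G = 730.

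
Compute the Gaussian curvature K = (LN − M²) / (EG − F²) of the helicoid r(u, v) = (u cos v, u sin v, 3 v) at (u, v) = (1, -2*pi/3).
K = -9/100

Coefficients of the first fundamental form: E = 1, F = 0, G = u^2 + 9.
Coefficients of the second fundamental form: L = 0, M = -3/sqrt(u^2 + 9), N = 0.
Assemble K = (LN − M²)/(EG − F²) = -9/(u^2 + 9)^2. At (u, v) = (1, -2*pi/3): K = -9/100.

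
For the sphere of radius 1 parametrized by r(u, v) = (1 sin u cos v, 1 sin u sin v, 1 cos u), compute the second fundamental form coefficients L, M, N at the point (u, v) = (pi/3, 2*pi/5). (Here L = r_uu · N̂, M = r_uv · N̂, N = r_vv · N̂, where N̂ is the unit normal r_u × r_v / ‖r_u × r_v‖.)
L = -1;  M = 0;  N = -3/4

Compute the unit normal N̂(u, v) = (sin(u)^2*cos(v)/Abs(sin(u)), sin(u)^2*sin(v)/Abs(sin(u)), sin(2*u)/(2*Abs(sin(u)))), and the second partials r_uu, r_uv, r_vv. Take dot products:
  L(u, v) = r_uu · N̂ = -sin(u)/Abs(sin(u)),
  M(u, v) = r_uv · N̂ = 0,
  N(u, v) = r_vv · N̂ = -sin(u)^3/Abs(sin(u)).
Evaluating at (u, v) = (pi/3, 2*pi/5):
  L = -1, M = 0, N = -3/4.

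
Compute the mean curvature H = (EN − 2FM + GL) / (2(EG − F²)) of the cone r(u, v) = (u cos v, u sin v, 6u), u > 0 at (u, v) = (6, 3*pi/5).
H = sqrt(37)/74

With E = 37, F = 0, G = u^2, L = 0, M = 0, N = 6*sqrt(37)*u^2/(37*Abs(u)), assemble
  H = (EN − 2FM + GL) / (2(EG − F²)) = 3*sqrt(37)/(37*Abs(u)).
At (u, v) = (6, 3*pi/5): H = sqrt(37)/74.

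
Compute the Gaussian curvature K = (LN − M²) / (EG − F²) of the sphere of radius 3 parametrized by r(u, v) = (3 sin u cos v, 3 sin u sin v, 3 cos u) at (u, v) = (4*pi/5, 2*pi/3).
K = 1/9

Coefficients of the first fundamental form: E = 9, F = 0, G = 9*sin(u)^2.
Coefficients of the second fundamental form: L = -3*sin(u)/Abs(sin(u)), M = 0, N = -3*sin(u)^3/Abs(sin(u)).
Assemble K = (LN − M²)/(EG − F²) = 1/9. At (u, v) = (4*pi/5, 2*pi/3): K = 1/9.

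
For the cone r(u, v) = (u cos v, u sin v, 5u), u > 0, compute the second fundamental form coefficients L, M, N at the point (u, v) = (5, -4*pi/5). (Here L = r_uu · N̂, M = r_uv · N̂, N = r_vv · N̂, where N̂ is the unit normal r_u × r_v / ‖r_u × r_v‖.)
L = 0;  M = 0;  N = 25*sqrt(26)/26

Compute the unit normal N̂(u, v) = (-5*sqrt(26)*u*cos(v)/(26*Abs(u)), -5*sqrt(26)*u*sin(v)/(26*Abs(u)), sqrt(26)*u/(26*Abs(u))), and the second partials r_uu, r_uv, r_vv. Take dot products:
  L(u, v) = r_uu · N̂ = 0,
  M(u, v) = r_uv · N̂ = 0,
  N(u, v) = r_vv · N̂ = 5*sqrt(26)*u^2/(26*Abs(u)).
Evaluating at (u, v) = (5, -4*pi/5):
  L = 0, M = 0, N = 25*sqrt(26)/26.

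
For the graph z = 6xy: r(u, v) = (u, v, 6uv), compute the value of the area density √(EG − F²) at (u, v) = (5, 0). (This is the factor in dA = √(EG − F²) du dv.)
√(EG − F²)|_{(5, 0)} = sqrt(901)

E = 36*v^2 + 1, F = 36*u*v, G = 36*u^2 + 1, so EG − F² = 36*u^2 + 36*v^2 + 1. Taking the positive square root: √(EG − F²) = sqrt(36*u^2 + 36*v^2 + 1). At (u, v) = (5, 0): sqrt(901).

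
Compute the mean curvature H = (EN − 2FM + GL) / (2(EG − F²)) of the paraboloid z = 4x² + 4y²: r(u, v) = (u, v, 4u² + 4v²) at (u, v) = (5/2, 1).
H = 1864*sqrt(465)/216225

With E = 64*u^2 + 1, F = 64*u*v, G = 64*v^2 + 1, L = 8/sqrt(64*u^2 + 64*v^2 + 1), M = 0, N = 8/sqrt(64*u^2 + 64*v^2 + 1), assemble
  H = (EN − 2FM + GL) / (2(EG − F²)) = 8*(32*u^2 + 32*v^2 + 1)/(64*u^2 + 64*v^2 + 1)^(3/2).
At (u, v) = (5/2, 1): H = 1864*sqrt(465)/216225.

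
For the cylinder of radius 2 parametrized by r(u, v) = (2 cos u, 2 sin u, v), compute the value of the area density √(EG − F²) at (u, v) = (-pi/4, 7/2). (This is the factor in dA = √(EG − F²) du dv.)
√(EG − F²)|_{(-pi/4, 7/2)} = 2

E = 4, F = 0, G = 1, so EG − F² = 4. Taking the positive square root: √(EG − F²) = 2. At (u, v) = (-pi/4, 7/2): 2.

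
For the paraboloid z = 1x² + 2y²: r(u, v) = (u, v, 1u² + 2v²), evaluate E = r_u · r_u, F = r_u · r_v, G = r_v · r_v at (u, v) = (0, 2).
E = 1;  F = 0;  G = 65

Partials: r_u = (1, 0, 2*u), r_v = (0, 1, 4*v). As functions of (u, v):
  E = r_u · r_u = 4*u^2 + 1,
  F = r_u · r_v = 8*u*v,
  G = r_v · r_v = 16*v^2 + 1.
Evaluating at (u, v) = (0, 2): E = 1, F = 0, G = 65.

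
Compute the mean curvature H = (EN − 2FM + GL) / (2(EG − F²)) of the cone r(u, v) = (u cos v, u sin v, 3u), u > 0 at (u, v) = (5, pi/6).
H = 3*sqrt(10)/100

With E = 10, F = 0, G = u^2, L = 0, M = 0, N = 3*sqrt(10)*u^2/(10*Abs(u)), assemble
  H = (EN − 2FM + GL) / (2(EG − F²)) = 3*sqrt(10)/(20*Abs(u)).
At (u, v) = (5, pi/6): H = 3*sqrt(10)/100.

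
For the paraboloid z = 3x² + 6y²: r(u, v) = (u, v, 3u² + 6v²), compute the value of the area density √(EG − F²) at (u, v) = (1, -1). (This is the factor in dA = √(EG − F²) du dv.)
√(EG − F²)|_{(1, -1)} = sqrt(181)

E = 36*u^2 + 1, F = 72*u*v, G = 144*v^2 + 1, so EG − F² = 36*u^2 + 144*v^2 + 1. Taking the positive square root: √(EG − F²) = sqrt(36*u^2 + 144*v^2 + 1). At (u, v) = (1, -1): sqrt(181).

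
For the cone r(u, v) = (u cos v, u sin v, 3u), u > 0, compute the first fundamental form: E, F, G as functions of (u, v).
E = 10;  F = 0;  G = u^2

Compute partials: r_u = (cos(v), sin(v), 3), r_v = (-u*sin(v), u*cos(v), 0). Then
  E = r_u · r_u = 10,
  F = r_u · r_v = 0,
  G = r_v · r_v = u^2.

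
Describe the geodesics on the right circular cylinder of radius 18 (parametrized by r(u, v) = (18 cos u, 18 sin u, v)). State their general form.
The cylinder is flat (K = 0) and locally isometric to the plane via the development (u, v) ↦ (18 u, v). Geodesics are the pre-images of straight lines: circles (v constant), vertical lines (u constant), and helices (v = c · u + d) for constants c, d.

A right cylinder has E = 18², F = 0, G = 1, so EG − F² = 18², and L = −18, M = N = 0, giving K = (LN − M²)/(EG − F²) = 0 everywhere. A flat surface is locally isometric to the Euclidean plane via the map (u, v) ↦ (18 u, v). Straight lines in the (x̃, ỹ) plane pull back to: (a) horizontal circles (v = const), (b) vertical generators (u = const), and (c) helices (18 u tan θ = v, i.e. v = c · u + d).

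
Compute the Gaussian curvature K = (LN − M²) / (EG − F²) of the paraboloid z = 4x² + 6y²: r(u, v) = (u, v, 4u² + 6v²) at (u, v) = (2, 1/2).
K = 96/85849

Coefficients of the first fundamental form: E = 64*u^2 + 1, F = 96*u*v, G = 144*v^2 + 1.
Coefficients of the second fundamental form: L = 8/sqrt(64*u^2 + 144*v^2 + 1), M = 0, N = 12/sqrt(64*u^2 + 144*v^2 + 1).
Assemble K = (LN − M²)/(EG − F²) = 96/(4096*u^4 + 18432*u^2*v^2 + 128*u^2 + 20736*v^4 + 288*v^2 + 1). At (u, v) = (2, 1/2): K = 96/85849.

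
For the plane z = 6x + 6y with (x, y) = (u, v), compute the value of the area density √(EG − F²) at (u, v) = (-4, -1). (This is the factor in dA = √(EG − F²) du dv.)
√(EG − F²)|_{(-4, -1)} = sqrt(73)

E = 37, F = 36, G = 37, so EG − F² = 73. Taking the positive square root: √(EG − F²) = sqrt(73). At (u, v) = (-4, -1): sqrt(73).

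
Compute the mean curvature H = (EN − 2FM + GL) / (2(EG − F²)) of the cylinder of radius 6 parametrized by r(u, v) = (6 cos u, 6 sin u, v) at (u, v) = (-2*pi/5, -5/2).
H = -1/12

With E = 36, F = 0, G = 1, L = -6, M = 0, N = 0, assemble
  H = (EN − 2FM + GL) / (2(EG − F²)) = -1/12.
At (u, v) = (-2*pi/5, -5/2): H = -1/12.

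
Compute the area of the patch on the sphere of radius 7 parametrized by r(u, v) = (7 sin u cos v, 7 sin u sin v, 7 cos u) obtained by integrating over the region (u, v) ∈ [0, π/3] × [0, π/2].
Area = 49*pi/4

Area = ∫∫ √(EG − F²) du dv with √(EG − F²) = 49*Abs(sin(u)). Integrating over [0, π/3] × [0, π/2] gives 49*pi/4.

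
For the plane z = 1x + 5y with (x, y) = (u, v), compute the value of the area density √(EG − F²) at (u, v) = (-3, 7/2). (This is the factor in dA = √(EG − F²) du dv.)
√(EG − F²)|_{(-3, 7/2)} = 3*sqrt(3)

E = 2, F = 5, G = 26, so EG − F² = 27. Taking the positive square root: √(EG − F²) = 3*sqrt(3). At (u, v) = (-3, 7/2): 3*sqrt(3).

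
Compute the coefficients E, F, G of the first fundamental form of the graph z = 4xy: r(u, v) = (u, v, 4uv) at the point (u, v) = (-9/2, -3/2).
E = 37;  F = 108;  G = 325

Partials: r_u = (1, 0, 4*v), r_v = (0, 1, 4*u). As functions of (u, v):
  E = r_u · r_u = 16*v^2 + 1,
  F = r_u · r_v = 16*u*v,
  G = r_v · r_v = 16*u^2 + 1.
Evaluating at (u, v) = (-9/2, -3/2): E = 37, F = 108, G = 325.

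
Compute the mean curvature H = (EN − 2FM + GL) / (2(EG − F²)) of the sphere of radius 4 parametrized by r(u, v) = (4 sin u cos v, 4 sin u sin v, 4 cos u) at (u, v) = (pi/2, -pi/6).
H = -1/4

With E = 16, F = 0, G = 16*sin(u)^2, L = -4*sin(u)/Abs(sin(u)), M = 0, N = -4*sin(u)^3/Abs(sin(u)), assemble
  H = (EN − 2FM + GL) / (2(EG − F²)) = -sin(u)/(4*Abs(sin(u))).
At (u, v) = (pi/2, -pi/6): H = -1/4.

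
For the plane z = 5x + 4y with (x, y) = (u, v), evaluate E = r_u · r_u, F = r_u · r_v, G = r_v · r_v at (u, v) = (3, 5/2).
E = 26;  F = 20;  G = 17

Partials: r_u = (1, 0, 5), r_v = (0, 1, 4). As functions of (u, v):
  E = r_u · r_u = 26,
  F = r_u · r_v = 20,
  G = r_v · r_v = 17.
Evaluating at (u, v) = (3, 5/2): E = 26, F = 20, G = 17.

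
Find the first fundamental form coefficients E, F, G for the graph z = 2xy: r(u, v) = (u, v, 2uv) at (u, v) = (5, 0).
E = 1;  F = 0;  G = 101

Partials: r_u = (1, 0, 2*v), r_v = (0, 1, 2*u). As functions of (u, v):
  E = r_u · r_u = 4*v^2 + 1,
  F = r_u · r_v = 4*u*v,
  G = r_v · r_v = 4*u^2 + 1.
Evaluating at (u, v) = (5, 0): E = 1, F = 0, G = 101.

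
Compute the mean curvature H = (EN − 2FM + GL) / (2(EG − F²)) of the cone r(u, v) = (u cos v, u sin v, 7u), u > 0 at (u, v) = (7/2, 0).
H = sqrt(2)/10

With E = 50, F = 0, G = u^2, L = 0, M = 0, N = 7*sqrt(2)*u^2/(10*Abs(u)), assemble
  H = (EN − 2FM + GL) / (2(EG − F²)) = 7*sqrt(2)/(20*Abs(u)).
At (u, v) = (7/2, 0): H = sqrt(2)/10.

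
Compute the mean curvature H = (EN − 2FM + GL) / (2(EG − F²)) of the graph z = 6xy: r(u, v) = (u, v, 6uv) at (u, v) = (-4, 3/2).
H = 324*sqrt(658)/108241

With E = 36*v^2 + 1, F = 36*u*v, G = 36*u^2 + 1, L = 0, M = 6/sqrt(36*u^2 + 36*v^2 + 1), N = 0, assemble
  H = (EN − 2FM + GL) / (2(EG − F²)) = -216*u*v/(36*u^2 + 36*v^2 + 1)^(3/2).
At (u, v) = (-4, 3/2): H = 324*sqrt(658)/108241.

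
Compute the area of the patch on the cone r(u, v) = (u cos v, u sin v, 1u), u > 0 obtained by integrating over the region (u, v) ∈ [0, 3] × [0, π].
Area = 9*sqrt(2)*pi/2

Area = ∫∫ √(EG − F²) du dv with √(EG − F²) = sqrt(2)*Abs(u). Integrating over [0, 3] × [0, π] gives 9*sqrt(2)*pi/2.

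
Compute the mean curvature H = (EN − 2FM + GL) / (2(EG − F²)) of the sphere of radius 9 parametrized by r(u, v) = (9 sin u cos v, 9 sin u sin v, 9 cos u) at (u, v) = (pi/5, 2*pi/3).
H = -1/9

With E = 81, F = 0, G = 81*sin(u)^2, L = -9*sin(u)/Abs(sin(u)), M = 0, N = -9*sin(u)^3/Abs(sin(u)), assemble
  H = (EN − 2FM + GL) / (2(EG − F²)) = -sin(u)/(9*Abs(sin(u))).
At (u, v) = (pi/5, 2*pi/3): H = -1/9.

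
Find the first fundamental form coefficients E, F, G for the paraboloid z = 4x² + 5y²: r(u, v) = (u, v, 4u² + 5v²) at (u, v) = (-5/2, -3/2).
E = 401;  F = 300;  G = 226

Partials: r_u = (1, 0, 8*u), r_v = (0, 1, 10*v). As functions of (u, v):
  E = r_u · r_u = 64*u^2 + 1,
  F = r_u · r_v = 80*u*v,
  G = r_v · r_v = 100*v^2 + 1.
Evaluating at (u, v) = (-5/2, -3/2): E = 401, F = 300, G = 226.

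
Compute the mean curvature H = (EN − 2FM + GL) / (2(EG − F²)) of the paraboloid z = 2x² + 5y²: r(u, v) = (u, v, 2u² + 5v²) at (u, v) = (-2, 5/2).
H = 1577*sqrt(690)/476100

With E = 16*u^2 + 1, F = 40*u*v, G = 100*v^2 + 1, L = 4/sqrt(16*u^2 + 100*v^2 + 1), M = 0, N = 10/sqrt(16*u^2 + 100*v^2 + 1), assemble
  H = (EN − 2FM + GL) / (2(EG − F²)) = (80*u^2 + 200*v^2 + 7)/(16*u^2 + 100*v^2 + 1)^(3/2).
At (u, v) = (-2, 5/2): H = 1577*sqrt(690)/476100.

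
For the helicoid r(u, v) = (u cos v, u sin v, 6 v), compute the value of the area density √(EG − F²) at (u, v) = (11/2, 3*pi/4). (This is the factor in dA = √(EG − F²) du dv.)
√(EG − F²)|_{(11/2, 3*pi/4)} = sqrt(265)/2

E = 1, F = 0, G = u^2 + 36, so EG − F² = u^2 + 36. Taking the positive square root: √(EG − F²) = sqrt(u^2 + 36). At (u, v) = (11/2, 3*pi/4): sqrt(265)/2.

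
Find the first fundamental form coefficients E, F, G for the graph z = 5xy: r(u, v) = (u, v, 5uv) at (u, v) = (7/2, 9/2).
E = 2029/4;  F = 1575/4;  G = 1229/4

Partials: r_u = (1, 0, 5*v), r_v = (0, 1, 5*u). As functions of (u, v):
  E = r_u · r_u = 25*v^2 + 1,
  F = r_u · r_v = 25*u*v,
  G = r_v · r_v = 25*u^2 + 1.
Evaluating at (u, v) = (7/2, 9/2): E = 2029/4, F = 1575/4, G = 1229/4.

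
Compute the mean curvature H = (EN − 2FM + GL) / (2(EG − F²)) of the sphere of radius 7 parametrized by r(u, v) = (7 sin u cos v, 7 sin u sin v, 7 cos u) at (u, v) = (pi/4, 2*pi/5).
H = -1/7

With E = 49, F = 0, G = 49*sin(u)^2, L = -7*sin(u)/Abs(sin(u)), M = 0, N = -7*sin(u)^3/Abs(sin(u)), assemble
  H = (EN − 2FM + GL) / (2(EG − F²)) = -sin(u)/(7*Abs(sin(u))).
At (u, v) = (pi/4, 2*pi/5): H = -1/7.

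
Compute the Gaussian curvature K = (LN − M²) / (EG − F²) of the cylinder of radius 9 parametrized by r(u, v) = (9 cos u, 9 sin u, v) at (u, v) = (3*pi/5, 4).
K = 0

Coefficients of the first fundamental form: E = 81, F = 0, G = 1.
Coefficients of the second fundamental form: L = -9, M = 0, N = 0.
Assemble K = (LN − M²)/(EG − F²) = 0. At (u, v) = (3*pi/5, 4): K = 0.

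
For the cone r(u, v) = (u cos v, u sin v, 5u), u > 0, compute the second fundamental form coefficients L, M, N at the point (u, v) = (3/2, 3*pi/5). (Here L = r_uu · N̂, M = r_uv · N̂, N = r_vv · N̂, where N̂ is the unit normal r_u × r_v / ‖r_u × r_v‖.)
L = 0;  M = 0;  N = 15*sqrt(26)/52

Compute the unit normal N̂(u, v) = (-5*sqrt(26)*u*cos(v)/(26*Abs(u)), -5*sqrt(26)*u*sin(v)/(26*Abs(u)), sqrt(26)*u/(26*Abs(u))), and the second partials r_uu, r_uv, r_vv. Take dot products:
  L(u, v) = r_uu · N̂ = 0,
  M(u, v) = r_uv · N̂ = 0,
  N(u, v) = r_vv · N̂ = 5*sqrt(26)*u^2/(26*Abs(u)).
Evaluating at (u, v) = (3/2, 3*pi/5):
  L = 0, M = 0, N = 15*sqrt(26)/52.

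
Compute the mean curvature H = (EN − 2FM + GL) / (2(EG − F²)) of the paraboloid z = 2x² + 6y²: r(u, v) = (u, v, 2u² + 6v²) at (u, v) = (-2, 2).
H = 1544*sqrt(641)/410881

With E = 16*u^2 + 1, F = 48*u*v, G = 144*v^2 + 1, L = 4/sqrt(16*u^2 + 144*v^2 + 1), M = 0, N = 12/sqrt(16*u^2 + 144*v^2 + 1), assemble
  H = (EN − 2FM + GL) / (2(EG − F²)) = 8*(12*u^2 + 36*v^2 + 1)/(16*u^2 + 144*v^2 + 1)^(3/2).
At (u, v) = (-2, 2): H = 1544*sqrt(641)/410881.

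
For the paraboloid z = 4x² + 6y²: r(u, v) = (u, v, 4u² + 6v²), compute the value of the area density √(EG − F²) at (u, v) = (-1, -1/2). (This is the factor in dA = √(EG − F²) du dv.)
√(EG − F²)|_{(-1, -1/2)} = sqrt(101)

E = 64*u^2 + 1, F = 96*u*v, G = 144*v^2 + 1, so EG − F² = 64*u^2 + 144*v^2 + 1. Taking the positive square root: √(EG − F²) = sqrt(64*u^2 + 144*v^2 + 1). At (u, v) = (-1, -1/2): sqrt(101).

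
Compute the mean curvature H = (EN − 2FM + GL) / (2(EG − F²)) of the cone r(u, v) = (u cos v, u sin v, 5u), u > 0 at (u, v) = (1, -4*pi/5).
H = 5*sqrt(26)/52

With E = 26, F = 0, G = u^2, L = 0, M = 0, N = 5*sqrt(26)*u^2/(26*Abs(u)), assemble
  H = (EN − 2FM + GL) / (2(EG − F²)) = 5*sqrt(26)/(52*Abs(u)).
At (u, v) = (1, -4*pi/5): H = 5*sqrt(26)/52.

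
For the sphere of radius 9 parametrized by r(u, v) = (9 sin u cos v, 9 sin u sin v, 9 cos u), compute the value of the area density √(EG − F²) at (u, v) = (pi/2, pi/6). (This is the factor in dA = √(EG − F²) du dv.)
√(EG − F²)|_{(pi/2, pi/6)} = 81

E = 81, F = 0, G = 81*sin(u)^2, so EG − F² = 6561*sin(u)^2. Taking the positive square root: √(EG − F²) = 81*Abs(sin(u)). At (u, v) = (pi/2, pi/6): 81.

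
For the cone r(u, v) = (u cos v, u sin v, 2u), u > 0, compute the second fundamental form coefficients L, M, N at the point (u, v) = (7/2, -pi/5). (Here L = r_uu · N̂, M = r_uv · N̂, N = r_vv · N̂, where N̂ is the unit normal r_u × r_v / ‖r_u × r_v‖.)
L = 0;  M = 0;  N = 7*sqrt(5)/5

Compute the unit normal N̂(u, v) = (-2*sqrt(5)*u*cos(v)/(5*Abs(u)), -2*sqrt(5)*u*sin(v)/(5*Abs(u)), sqrt(5)*u/(5*Abs(u))), and the second partials r_uu, r_uv, r_vv. Take dot products:
  L(u, v) = r_uu · N̂ = 0,
  M(u, v) = r_uv · N̂ = 0,
  N(u, v) = r_vv · N̂ = 2*sqrt(5)*u^2/(5*Abs(u)).
Evaluating at (u, v) = (7/2, -pi/5):
  L = 0, M = 0, N = 7*sqrt(5)/5.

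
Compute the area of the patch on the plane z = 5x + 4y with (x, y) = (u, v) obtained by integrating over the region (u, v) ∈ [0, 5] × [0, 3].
Area = 15*sqrt(42)

Area = ∫∫ √(EG − F²) du dv with √(EG − F²) = sqrt(42). Integrating over [0, 5] × [0, 3] gives 15*sqrt(42).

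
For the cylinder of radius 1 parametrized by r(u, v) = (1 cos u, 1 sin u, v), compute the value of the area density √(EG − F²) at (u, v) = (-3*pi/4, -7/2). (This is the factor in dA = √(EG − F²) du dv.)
√(EG − F²)|_{(-3*pi/4, -7/2)} = 1

E = 1, F = 0, G = 1, so EG − F² = 1. Taking the positive square root: √(EG − F²) = 1. At (u, v) = (-3*pi/4, -7/2): 1.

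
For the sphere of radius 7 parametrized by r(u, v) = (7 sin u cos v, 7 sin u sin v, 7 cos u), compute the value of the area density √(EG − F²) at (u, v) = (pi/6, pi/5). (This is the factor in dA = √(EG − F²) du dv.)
√(EG − F²)|_{(pi/6, pi/5)} = 49/2

E = 49, F = 0, G = 49*sin(u)^2, so EG − F² = 2401*sin(u)^2. Taking the positive square root: √(EG − F²) = 49*Abs(sin(u)). At (u, v) = (pi/6, pi/5): 49/2.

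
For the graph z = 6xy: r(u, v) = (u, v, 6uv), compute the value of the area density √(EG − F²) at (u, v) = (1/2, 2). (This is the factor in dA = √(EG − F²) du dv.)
√(EG − F²)|_{(1/2, 2)} = sqrt(154)

E = 36*v^2 + 1, F = 36*u*v, G = 36*u^2 + 1, so EG − F² = 36*u^2 + 36*v^2 + 1. Taking the positive square root: √(EG − F²) = sqrt(36*u^2 + 36*v^2 + 1). At (u, v) = (1/2, 2): sqrt(154).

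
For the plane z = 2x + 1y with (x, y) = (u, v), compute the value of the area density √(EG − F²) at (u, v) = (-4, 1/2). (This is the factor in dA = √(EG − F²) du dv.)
√(EG − F²)|_{(-4, 1/2)} = sqrt(6)

E = 5, F = 2, G = 2, so EG − F² = 6. Taking the positive square root: √(EG − F²) = sqrt(6). At (u, v) = (-4, 1/2): sqrt(6).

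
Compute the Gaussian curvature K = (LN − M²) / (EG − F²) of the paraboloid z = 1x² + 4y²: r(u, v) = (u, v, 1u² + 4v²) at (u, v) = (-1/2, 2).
K = 4/16641

Coefficients of the first fundamental form: E = 4*u^2 + 1, F = 16*u*v, G = 64*v^2 + 1.
Coefficients of the second fundamental form: L = 2/sqrt(4*u^2 + 64*v^2 + 1), M = 0, N = 8/sqrt(4*u^2 + 64*v^2 + 1).
Assemble K = (LN − M²)/(EG − F²) = 16/(16*u^4 + 512*u^2*v^2 + 8*u^2 + 4096*v^4 + 128*v^2 + 1). At (u, v) = (-1/2, 2): K = 4/16641.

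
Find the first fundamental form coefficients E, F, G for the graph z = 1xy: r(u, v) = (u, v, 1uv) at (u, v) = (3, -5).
E = 26;  F = -15;  G = 10

Partials: r_u = (1, 0, v), r_v = (0, 1, u). As functions of (u, v):
  E = r_u · r_u = v^2 + 1,
  F = r_u · r_v = u*v,
  G = r_v · r_v = u^2 + 1.
Evaluating at (u, v) = (3, -5): E = 26, F = -15, G = 10.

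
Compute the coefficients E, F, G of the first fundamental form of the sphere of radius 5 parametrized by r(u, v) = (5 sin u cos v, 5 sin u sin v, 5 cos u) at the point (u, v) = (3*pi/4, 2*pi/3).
E = 25;  F = 0;  G = 25/2

Partials: r_u = (5*cos(u)*cos(v), 5*sin(v)*cos(u), -5*sin(u)), r_v = (-5*sin(u)*sin(v), 5*sin(u)*cos(v), 0). As functions of (u, v):
  E = r_u · r_u = 25,
  F = r_u · r_v = 0,
  G = r_v · r_v = 25*sin(u)^2.
Evaluating at (u, v) = (3*pi/4, 2*pi/3): E = 25, F = 0, G = 25/2.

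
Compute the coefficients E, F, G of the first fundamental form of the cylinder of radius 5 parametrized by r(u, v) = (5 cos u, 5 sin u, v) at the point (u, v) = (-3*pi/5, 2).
E = 25;  F = 0;  G = 1

Partials: r_u = (-5*sin(u), 5*cos(u), 0), r_v = (0, 0, 1). As functions of (u, v):
  E = r_u · r_u = 25,
  F = r_u · r_v = 0,
  G = r_v · r_v = 1.
Evaluating at (u, v) = (-3*pi/5, 2): E = 25, F = 0, G = 1.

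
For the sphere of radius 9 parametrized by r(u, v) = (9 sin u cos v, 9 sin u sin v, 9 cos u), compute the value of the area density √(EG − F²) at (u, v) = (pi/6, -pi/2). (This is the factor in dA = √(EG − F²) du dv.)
√(EG − F²)|_{(pi/6, -pi/2)} = 81/2

E = 81, F = 0, G = 81*sin(u)^2, so EG − F² = 6561*sin(u)^2. Taking the positive square root: √(EG − F²) = 81*Abs(sin(u)). At (u, v) = (pi/6, -pi/2): 81/2.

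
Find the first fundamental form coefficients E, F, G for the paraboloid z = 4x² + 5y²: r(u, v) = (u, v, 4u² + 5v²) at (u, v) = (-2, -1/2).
E = 257;  F = 80;  G = 26

Partials: r_u = (1, 0, 8*u), r_v = (0, 1, 10*v). As functions of (u, v):
  E = r_u · r_u = 64*u^2 + 1,
  F = r_u · r_v = 80*u*v,
  G = r_v · r_v = 100*v^2 + 1.
Evaluating at (u, v) = (-2, -1/2): E = 257, F = 80, G = 26.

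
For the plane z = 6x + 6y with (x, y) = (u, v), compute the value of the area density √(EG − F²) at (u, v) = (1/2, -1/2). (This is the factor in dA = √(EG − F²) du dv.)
√(EG − F²)|_{(1/2, -1/2)} = sqrt(73)

E = 37, F = 36, G = 37, so EG − F² = 73. Taking the positive square root: √(EG − F²) = sqrt(73). At (u, v) = (1/2, -1/2): sqrt(73).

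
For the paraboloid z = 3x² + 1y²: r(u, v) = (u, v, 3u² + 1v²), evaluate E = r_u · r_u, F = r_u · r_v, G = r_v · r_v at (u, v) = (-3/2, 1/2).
E = 82;  F = -9;  G = 2

Partials: r_u = (1, 0, 6*u), r_v = (0, 1, 2*v). As functions of (u, v):
  E = r_u · r_u = 36*u^2 + 1,
  F = r_u · r_v = 12*u*v,
  G = r_v · r_v = 4*v^2 + 1.
Evaluating at (u, v) = (-3/2, 1/2): E = 82, F = -9, G = 2.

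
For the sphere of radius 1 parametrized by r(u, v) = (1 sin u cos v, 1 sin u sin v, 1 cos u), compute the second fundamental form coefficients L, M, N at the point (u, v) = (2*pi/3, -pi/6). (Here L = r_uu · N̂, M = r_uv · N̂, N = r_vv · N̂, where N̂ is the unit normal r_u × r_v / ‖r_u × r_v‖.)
L = -1;  M = 0;  N = -3/4

Compute the unit normal N̂(u, v) = (sin(u)^2*cos(v)/Abs(sin(u)), sin(u)^2*sin(v)/Abs(sin(u)), sin(2*u)/(2*Abs(sin(u)))), and the second partials r_uu, r_uv, r_vv. Take dot products:
  L(u, v) = r_uu · N̂ = -sin(u)/Abs(sin(u)),
  M(u, v) = r_uv · N̂ = 0,
  N(u, v) = r_vv · N̂ = -sin(u)^3/Abs(sin(u)).
Evaluating at (u, v) = (2*pi/3, -pi/6):
  L = -1, M = 0, N = -3/4.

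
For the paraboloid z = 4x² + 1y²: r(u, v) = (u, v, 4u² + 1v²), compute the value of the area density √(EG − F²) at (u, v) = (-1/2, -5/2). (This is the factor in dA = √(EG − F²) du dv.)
√(EG − F²)|_{(-1/2, -5/2)} = sqrt(42)

E = 64*u^2 + 1, F = 16*u*v, G = 4*v^2 + 1, so EG − F² = 64*u^2 + 4*v^2 + 1. Taking the positive square root: √(EG − F²) = sqrt(64*u^2 + 4*v^2 + 1). At (u, v) = (-1/2, -5/2): sqrt(42).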